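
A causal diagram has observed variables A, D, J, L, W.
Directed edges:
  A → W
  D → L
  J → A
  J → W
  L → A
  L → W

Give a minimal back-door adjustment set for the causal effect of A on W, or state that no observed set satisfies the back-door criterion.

desc(A)\{A}={W}; candidates ⊆ {D,J,L}.
size 0: {}; under {} A still reaches {D,J,L,W} ∋ W.
size 1: {D}, {J}, {L}; under {D} A still reaches {J,L,W} ∋ W.
{J,L}: A⊥W given {J,L} in G with A→· removed — back-door holds.

A→W: minimal back-door set {J, L}.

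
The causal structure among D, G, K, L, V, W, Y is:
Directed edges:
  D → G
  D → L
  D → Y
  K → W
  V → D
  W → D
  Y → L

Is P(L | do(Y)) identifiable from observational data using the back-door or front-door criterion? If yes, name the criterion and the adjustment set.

P(L|do(Y)): backdoor, adjust for {D}.

desc(Y)\{Y}={L}; candidates ⊆ {D,G,K,V,W}.
size 0: {}; under {} Y still reaches {D,G,K,L,V,W} ∋ L.
{D}: Y⊥L given {D} in G with Y→· removed — back-door holds.
P(L|do(Y)) = Σ_{D} P(L|Y,D)·P(D).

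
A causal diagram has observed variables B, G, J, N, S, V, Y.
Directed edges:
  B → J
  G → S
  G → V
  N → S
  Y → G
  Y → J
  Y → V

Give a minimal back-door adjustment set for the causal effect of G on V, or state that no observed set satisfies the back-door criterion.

desc(G)\{G}={S,V}; candidates ⊆ {B,J,N,Y}.
size 0: {}; under {} G still reaches {J,V,Y} ∋ V.
{Y}: G⊥V given {Y} in G with G→· removed — back-door holds.

G→V: minimal back-door set {Y}.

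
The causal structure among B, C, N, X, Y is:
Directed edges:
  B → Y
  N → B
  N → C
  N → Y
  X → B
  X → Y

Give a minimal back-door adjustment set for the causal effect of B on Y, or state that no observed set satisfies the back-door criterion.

desc(B)\{B}={Y}; candidates ⊆ {C,N,X}.
size 0: {}; under {} B still reaches {C,N,X,Y} ∋ Y.
size 1: {C}, {N}, {X}; under {C} B still reaches {N,X,Y} ∋ Y.
{N,X}: B⊥Y given {N,X} in G with B→· removed — back-door holds.

B→Y: minimal back-door set {N, X}.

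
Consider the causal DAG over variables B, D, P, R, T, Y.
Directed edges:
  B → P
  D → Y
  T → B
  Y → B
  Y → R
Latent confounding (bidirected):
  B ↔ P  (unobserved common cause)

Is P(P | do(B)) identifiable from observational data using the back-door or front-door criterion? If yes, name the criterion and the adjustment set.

P(P|do(B)): not identifiable (no BD/FD set).

desc(B)\{B}={P}; candidates ⊆ {D,R,T,Y}.
B↔P: latent back-door arc(s) into B.
size 0: {}; under {} B still reaches {D,P,R,T,Y} ∋ P.
size 1: {D}, {R}, {T} …(+1); under {D} B still reaches {P,R,T,Y} ∋ P.
size 2: {D,R}, {D,T}, {D,Y} …(+3); under {D,R} B still reaches {P,T,Y} ∋ P.
B↔P cannot be blocked by any observed set — no back-door set.
No mediator lies on a directed B→…→P path.
Neither criterion identifies P(P|do(B)) in this graph.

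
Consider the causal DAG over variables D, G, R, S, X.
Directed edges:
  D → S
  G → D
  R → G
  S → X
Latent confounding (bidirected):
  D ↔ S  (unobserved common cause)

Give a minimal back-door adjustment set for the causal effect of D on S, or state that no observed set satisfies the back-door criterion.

D→S: no observed back-door set.

desc(D)\{D}={S,X}; candidates ⊆ {G,R}.
D↔S: latent back-door arc(s) into D.
size 0: {}; under {} D still reaches {G,R,S,X} ∋ S.
size 1: {G}, {R}; under {G} D still reaches {S,X} ∋ S.
size 2: {G,R}; under {G,R} D still reaches {S,X} ∋ S.
D↔S cannot be blocked by any observed set — no back-door set.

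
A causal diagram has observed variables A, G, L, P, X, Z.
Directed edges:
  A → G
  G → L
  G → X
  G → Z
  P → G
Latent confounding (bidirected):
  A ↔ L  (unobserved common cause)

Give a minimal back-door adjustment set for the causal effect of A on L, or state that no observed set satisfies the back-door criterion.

desc(A)\{A}={G,L,X,Z}; candidates ⊆ {P}.
A↔L: latent back-door arc(s) into A.
size 0: {}; under {} A still reaches {L} ∋ L.
size 1: {P}; under {P} A still reaches {L} ∋ L.
A↔L cannot be blocked by any observed set — no back-door set.

A→L: no observed back-door set.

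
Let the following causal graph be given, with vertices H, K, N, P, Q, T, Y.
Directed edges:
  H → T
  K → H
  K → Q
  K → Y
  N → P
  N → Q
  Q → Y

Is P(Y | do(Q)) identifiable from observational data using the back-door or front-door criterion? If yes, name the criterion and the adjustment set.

P(Y|do(Q)): backdoor, adjust for {K}.

desc(Q)\{Q}={Y}; candidates ⊆ {H,K,N,P,T}.
size 0: {}; under {} Q still reaches {H,K,N,P,T,Y} ∋ Y.
{K}: Q⊥Y given {K} in G with Q→· removed — back-door holds.
P(Y|do(Q)) = Σ_{K} P(Y|Q,K)·P(K).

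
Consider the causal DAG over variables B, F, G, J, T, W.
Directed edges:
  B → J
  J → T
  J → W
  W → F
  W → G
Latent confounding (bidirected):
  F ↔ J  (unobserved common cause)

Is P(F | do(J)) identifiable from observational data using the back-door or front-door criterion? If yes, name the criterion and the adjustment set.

desc(J)\{J}={F,G,T,W}; candidates ⊆ {B}.
J↔F: latent back-door arc(s) into J.
size 0: {}; under {} J still reaches {B,F} ∋ F.
size 1: {B}; under {B} J still reaches {F} ∋ F.
J↔F cannot be blocked by any observed set — no back-door set.
{W}: (i) intercepts every directed J→F path; (ii) no back-door J→{W}; (iii) {J} blocks every back-door {W}→F. Front-door holds.
P(F|do(J)) = Σ_{W} P(W|J) Σ_{J'} P(F|W,J')P(J').

P(F|do(J)): frontdoor, adjust for {W}.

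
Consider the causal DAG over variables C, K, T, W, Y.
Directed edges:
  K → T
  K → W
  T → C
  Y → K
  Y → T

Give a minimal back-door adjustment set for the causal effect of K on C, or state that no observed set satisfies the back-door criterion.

K→C: minimal back-door set {Y}.

desc(K)\{K}={C,T,W}; candidates ⊆ {Y}.
size 0: {}; under {} K still reaches {C,T,Y} ∋ C.
{Y}: K⊥C given {Y} in G with K→· removed — back-door holds.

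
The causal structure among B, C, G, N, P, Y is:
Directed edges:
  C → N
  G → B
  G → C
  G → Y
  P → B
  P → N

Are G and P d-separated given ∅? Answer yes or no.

Bayes-Ball from G | ∅ reaches {B,C,N,Y}.
P ∉ reach(G|∅) ⇒ G ⊥ P | ∅.

Yes — G ⊥ P | ∅.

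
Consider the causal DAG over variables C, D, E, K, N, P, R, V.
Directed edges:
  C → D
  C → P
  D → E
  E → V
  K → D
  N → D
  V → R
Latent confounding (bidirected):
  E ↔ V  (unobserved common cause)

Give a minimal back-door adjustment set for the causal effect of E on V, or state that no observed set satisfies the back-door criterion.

E→V: no observed back-door set.

desc(E)\{E}={R,V}; candidates ⊆ {C,D,K,N,P}.
E↔V: latent back-door arc(s) into E.
size 0: {}; under {} E still reaches {C,D,K,N,P,R,V} ∋ V.
size 1: {C}, {D}, {K} …(+2); under {C} E still reaches {D,K,N,R,V} ∋ V.
size 2: {C,D}, {C,K}, {C,N} …(+7); under {C,D} E still reaches {R,V} ∋ V.
E↔V cannot be blocked by any observed set — no back-door set.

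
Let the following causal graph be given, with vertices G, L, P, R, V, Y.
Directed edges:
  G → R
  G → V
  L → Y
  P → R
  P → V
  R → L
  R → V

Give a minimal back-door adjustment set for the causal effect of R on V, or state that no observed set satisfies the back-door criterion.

R→V: minimal back-door set {G, P}.

desc(R)\{R}={L,V,Y}; candidates ⊆ {G,P}.
size 0: {}; under {} R still reaches {G,P,V} ∋ V.
size 1: {G}, {P}; under {G} R still reaches {P,V} ∋ V.
{G,P}: R⊥V given {G,P} in G with R→· removed — back-door holds.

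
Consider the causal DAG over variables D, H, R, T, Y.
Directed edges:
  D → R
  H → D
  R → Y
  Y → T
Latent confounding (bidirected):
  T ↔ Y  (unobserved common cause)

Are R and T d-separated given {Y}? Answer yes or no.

Bayes-Ball from R | {Y} reaches {D,H,T}.
T ∈ reach(R|{Y}) ⇒ R ⊥̸ T | {Y}.

No — R and T are d-connected given {Y}.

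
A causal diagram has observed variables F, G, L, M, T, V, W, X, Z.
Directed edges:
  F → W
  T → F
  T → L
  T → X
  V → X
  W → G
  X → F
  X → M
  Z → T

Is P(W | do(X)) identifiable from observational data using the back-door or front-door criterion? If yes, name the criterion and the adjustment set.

desc(X)\{X}={F,G,M,W}; candidates ⊆ {L,T,V,Z}.
size 0: {}; under {} X still reaches {F,G,L,T,V,W,Z} ∋ W.
{T}: X⊥W given {T} in G with X→· removed — back-door holds.
P(W|do(X)) = Σ_{T} P(W|X,T)·P(T).

P(W|do(X)): backdoor, adjust for {T}.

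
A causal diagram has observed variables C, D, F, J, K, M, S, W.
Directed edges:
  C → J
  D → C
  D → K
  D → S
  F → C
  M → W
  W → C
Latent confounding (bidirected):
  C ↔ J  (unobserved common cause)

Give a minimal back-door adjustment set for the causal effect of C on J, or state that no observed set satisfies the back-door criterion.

C→J: no observed back-door set.

desc(C)\{C}={J}; candidates ⊆ {D,F,K,M,S,W}.
C↔J: latent back-door arc(s) into C.
size 0: {}; under {} C still reaches {D,F,J,K,M,S,W} ∋ J.
size 1: {D}, {F}, {K} …(+3); under {D} C still reaches {F,J,M,W} ∋ J.
size 2: {D,F}, {D,K}, {D,M} …(+12); under {D,F} C still reaches {J,M,W} ∋ J.
C↔J cannot be blocked by any observed set — no back-door set.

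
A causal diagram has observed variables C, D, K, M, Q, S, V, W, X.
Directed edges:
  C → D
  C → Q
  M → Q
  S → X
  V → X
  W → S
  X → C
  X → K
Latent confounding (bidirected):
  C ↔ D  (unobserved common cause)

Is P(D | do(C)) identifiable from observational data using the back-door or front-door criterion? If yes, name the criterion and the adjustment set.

P(D|do(C)): not identifiable (no BD/FD set).

desc(C)\{C}={D,Q}; candidates ⊆ {K,M,S,V,W,X}.
C↔D: latent back-door arc(s) into C.
size 0: {}; under {} C still reaches {D,K,S,V,W,X} ∋ D.
size 1: {K}, {M}, {S} …(+3); under {K} C still reaches {D,S,V,W,X} ∋ D.
size 2: {K,M}, {K,S}, {K,V} …(+12); under {K,M} C still reaches {D,S,V,W,X} ∋ D.
C↔D cannot be blocked by any observed set — no back-door set.
No mediator lies on a directed C→…→D path.
Neither criterion identifies P(D|do(C)) in this graph.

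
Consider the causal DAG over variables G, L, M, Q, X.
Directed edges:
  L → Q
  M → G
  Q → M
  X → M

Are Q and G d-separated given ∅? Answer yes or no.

Bayes-Ball from Q | ∅ reaches {G,L,M}.
G ∈ reach(Q|∅) ⇒ Q ⊥̸ G | ∅.

No — Q and G are d-connected given ∅.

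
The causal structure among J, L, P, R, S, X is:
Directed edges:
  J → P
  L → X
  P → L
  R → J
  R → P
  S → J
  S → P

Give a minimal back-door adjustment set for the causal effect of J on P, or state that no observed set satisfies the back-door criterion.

J→P: minimal back-door set {R, S}.

desc(J)\{J}={L,P,X}; candidates ⊆ {R,S}.
size 0: {}; under {} J still reaches {L,P,R,S,X} ∋ P.
size 1: {R}, {S}; under {R} J still reaches {L,P,S,X} ∋ P.
{R,S}: J⊥P given {R,S} in G with J→· removed — back-door holds.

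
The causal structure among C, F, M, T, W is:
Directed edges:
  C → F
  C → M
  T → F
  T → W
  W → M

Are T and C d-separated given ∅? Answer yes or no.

Yes — T ⊥ C | ∅.

Bayes-Ball from T | ∅ reaches {F,M,W}.
C ∉ reach(T|∅) ⇒ T ⊥ C | ∅.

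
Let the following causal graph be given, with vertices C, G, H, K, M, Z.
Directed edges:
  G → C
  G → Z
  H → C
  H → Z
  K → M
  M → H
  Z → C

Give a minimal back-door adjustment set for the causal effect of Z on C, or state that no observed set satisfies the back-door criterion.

Z→C: minimal back-door set {G, H}.

desc(Z)\{Z}={C}; candidates ⊆ {G,H,K,M}.
size 0: {}; under {} Z still reaches {C,G,H,K,M} ∋ C.
size 1: {G}, {H}, {K} …(+1); under {G} Z still reaches {C,H,K,M} ∋ C.
{G,H}: Z⊥C given {G,H} in G with Z→· removed — back-door holds.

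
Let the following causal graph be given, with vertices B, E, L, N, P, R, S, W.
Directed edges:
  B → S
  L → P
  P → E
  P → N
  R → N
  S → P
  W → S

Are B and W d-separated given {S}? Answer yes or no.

Bayes-Ball from B | {S} reaches {W}.
W ∈ reach(B|{S}) ⇒ B ⊥̸ W | {S}.

No — B and W are d-connected given {S}.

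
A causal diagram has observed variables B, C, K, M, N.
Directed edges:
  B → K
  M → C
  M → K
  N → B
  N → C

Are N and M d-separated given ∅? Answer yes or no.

Yes — N ⊥ M | ∅.

Bayes-Ball from N | ∅ reaches {B,C,K}.
M ∉ reach(N|∅) ⇒ N ⊥ M | ∅.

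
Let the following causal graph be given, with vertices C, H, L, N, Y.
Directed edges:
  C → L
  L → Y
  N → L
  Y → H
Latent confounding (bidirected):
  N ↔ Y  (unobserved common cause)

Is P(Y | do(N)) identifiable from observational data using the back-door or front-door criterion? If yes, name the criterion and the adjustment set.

P(Y|do(N)): frontdoor, adjust for {L}.

desc(N)\{N}={H,L,Y}; candidates ⊆ {C}.
N↔Y: latent back-door arc(s) into N.
size 0: {}; under {} N still reaches {H,Y} ∋ Y.
size 1: {C}; under {C} N still reaches {H,Y} ∋ Y.
N↔Y cannot be blocked by any observed set — no back-door set.
{L}: (i) intercepts every directed N→Y path; (ii) no back-door N→{L}; (iii) {N} blocks every back-door {L}→Y. Front-door holds.
P(Y|do(N)) = Σ_{L} P(L|N) Σ_{N'} P(Y|L,N')P(N').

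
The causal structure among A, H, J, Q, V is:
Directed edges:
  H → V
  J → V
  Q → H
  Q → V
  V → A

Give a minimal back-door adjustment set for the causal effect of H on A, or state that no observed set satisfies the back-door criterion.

H→A: minimal back-door set {Q}.

desc(H)\{H}={A,V}; candidates ⊆ {J,Q}.
size 0: {}; under {} H still reaches {A,Q,V} ∋ A.
{Q}: H⊥A given {Q} in G with H→· removed — back-door holds.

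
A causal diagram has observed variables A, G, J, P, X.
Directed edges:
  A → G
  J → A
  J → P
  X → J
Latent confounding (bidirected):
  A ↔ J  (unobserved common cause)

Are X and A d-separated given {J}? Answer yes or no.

No — X and A are d-connected given {J}.

Bayes-Ball from X | {J} reaches {A,G}.
A ∈ reach(X|{J}) ⇒ X ⊥̸ A | {J}.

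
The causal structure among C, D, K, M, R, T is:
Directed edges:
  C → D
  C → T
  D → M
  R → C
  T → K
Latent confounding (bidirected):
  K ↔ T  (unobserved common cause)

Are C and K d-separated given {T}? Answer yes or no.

No — C and K are d-connected given {T}.

Bayes-Ball from C | {T} reaches {D,K,M,R}.
K ∈ reach(C|{T}) ⇒ C ⊥̸ K | {T}.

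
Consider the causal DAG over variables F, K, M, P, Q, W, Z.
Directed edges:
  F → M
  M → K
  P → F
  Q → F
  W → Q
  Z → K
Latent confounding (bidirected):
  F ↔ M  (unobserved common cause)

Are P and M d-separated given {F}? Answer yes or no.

No — P and M are d-connected given {F}.

Bayes-Ball from P | {F} reaches {K,M,Q,W}.
M ∈ reach(P|{F}) ⇒ P ⊥̸ M | {F}.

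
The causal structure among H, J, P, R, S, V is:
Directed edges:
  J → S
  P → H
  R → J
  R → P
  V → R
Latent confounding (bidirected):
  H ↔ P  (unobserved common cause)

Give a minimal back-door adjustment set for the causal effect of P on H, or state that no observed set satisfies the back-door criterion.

P→H: no observed back-door set.

desc(P)\{P}={H}; candidates ⊆ {J,R,S,V}.
P↔H: latent back-door arc(s) into P.
size 0: {}; under {} P still reaches {H,J,R,S,V} ∋ H.
size 1: {J}, {R}, {S} …(+1); under {J} P still reaches {H,R,V} ∋ H.
size 2: {J,R}, {J,S}, {J,V} …(+3); under {J,R} P still reaches {H} ∋ H.
P↔H cannot be blocked by any observed set — no back-door set.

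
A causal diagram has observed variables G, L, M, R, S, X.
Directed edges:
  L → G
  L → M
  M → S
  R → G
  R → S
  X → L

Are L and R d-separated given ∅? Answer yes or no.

Yes — L ⊥ R | ∅.

Bayes-Ball from L | ∅ reaches {G,M,S,X}.
R ∉ reach(L|∅) ⇒ L ⊥ R | ∅.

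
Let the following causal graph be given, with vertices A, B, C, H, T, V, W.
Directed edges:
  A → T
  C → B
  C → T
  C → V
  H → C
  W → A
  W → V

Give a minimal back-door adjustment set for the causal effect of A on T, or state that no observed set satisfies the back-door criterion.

desc(A)\{A}={T}; candidates ⊆ {B,C,H,V,W}.
∅: A⊥T given ∅ in G with A→· removed — back-door holds.

A→T: minimal back-door set ∅.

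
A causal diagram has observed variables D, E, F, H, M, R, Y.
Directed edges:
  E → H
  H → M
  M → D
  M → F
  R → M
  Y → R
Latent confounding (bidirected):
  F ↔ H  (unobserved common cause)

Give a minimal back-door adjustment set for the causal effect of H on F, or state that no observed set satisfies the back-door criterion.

desc(H)\{H}={D,F,M}; candidates ⊆ {E,R,Y}.
H↔F: latent back-door arc(s) into H.
size 0: {}; under {} H still reaches {E,F} ∋ F.
size 1: {E}, {R}, {Y}; under {E} H still reaches {F} ∋ F.
size 2: {E,R}, {E,Y}, {R,Y}; under {E,R} H still reaches {F} ∋ F.
H↔F cannot be blocked by any observed set — no back-door set.

H→F: no observed back-door set.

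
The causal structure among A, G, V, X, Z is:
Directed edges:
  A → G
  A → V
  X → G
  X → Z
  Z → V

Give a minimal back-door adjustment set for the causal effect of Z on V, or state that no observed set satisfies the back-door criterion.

Z→V: minimal back-door set ∅.

desc(Z)\{Z}={V}; candidates ⊆ {A,G,X}.
∅: Z⊥V given ∅ in G with Z→· removed — back-door holds.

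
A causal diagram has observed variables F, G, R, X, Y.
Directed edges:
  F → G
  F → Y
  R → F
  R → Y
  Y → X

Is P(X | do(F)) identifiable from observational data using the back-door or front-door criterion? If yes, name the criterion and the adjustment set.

P(X|do(F)): backdoor, adjust for {R}.

desc(F)\{F}={G,X,Y}; candidates ⊆ {R}.
size 0: {}; under {} F still reaches {R,X,Y} ∋ X.
{R}: F⊥X given {R} in G with F→· removed — back-door holds.
P(X|do(F)) = Σ_{R} P(X|F,R)·P(R).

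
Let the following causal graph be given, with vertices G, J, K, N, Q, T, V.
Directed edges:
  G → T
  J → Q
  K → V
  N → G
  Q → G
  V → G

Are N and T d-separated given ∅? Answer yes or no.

No — N and T are d-connected given ∅.

Bayes-Ball from N | ∅ reaches {G,T}.
T ∈ reach(N|∅) ⇒ N ⊥̸ T | ∅.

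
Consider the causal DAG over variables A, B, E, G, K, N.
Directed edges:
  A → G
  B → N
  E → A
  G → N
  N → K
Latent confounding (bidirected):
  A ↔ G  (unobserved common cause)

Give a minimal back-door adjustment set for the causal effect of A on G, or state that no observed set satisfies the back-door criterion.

desc(A)\{A}={G,K,N}; candidates ⊆ {B,E}.
A↔G: latent back-door arc(s) into A.
size 0: {}; under {} A still reaches {E,G,K,N} ∋ G.
size 1: {B}, {E}; under {B} A still reaches {E,G,K,N} ∋ G.
size 2: {B,E}; under {B,E} A still reaches {G,K,N} ∋ G.
A↔G cannot be blocked by any observed set — no back-door set.

A→G: no observed back-door set.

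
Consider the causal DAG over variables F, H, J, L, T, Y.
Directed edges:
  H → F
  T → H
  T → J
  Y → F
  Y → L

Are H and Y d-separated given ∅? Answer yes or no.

Yes — H ⊥ Y | ∅.

Bayes-Ball from H | ∅ reaches {F,J,T}.
Y ∉ reach(H|∅) ⇒ H ⊥ Y | ∅.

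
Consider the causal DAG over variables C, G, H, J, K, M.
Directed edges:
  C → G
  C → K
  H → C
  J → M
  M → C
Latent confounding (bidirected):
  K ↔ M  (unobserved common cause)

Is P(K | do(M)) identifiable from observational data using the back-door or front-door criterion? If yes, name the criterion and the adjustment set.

P(K|do(M)): frontdoor, adjust for {C}.

desc(M)\{M}={C,G,K}; candidates ⊆ {H,J}.
M↔K: latent back-door arc(s) into M.
size 0: {}; under {} M still reaches {J,K} ∋ K.
size 1: {H}, {J}; under {H} M still reaches {J,K} ∋ K.
size 2: {H,J}; under {H,J} M still reaches {K} ∋ K.
M↔K cannot be blocked by any observed set — no back-door set.
{C}: (i) intercepts every directed M→K path; (ii) no back-door M→{C}; (iii) {M} blocks every back-door {C}→K. Front-door holds.
P(K|do(M)) = Σ_{C} P(C|M) Σ_{M'} P(K|C,M')P(M').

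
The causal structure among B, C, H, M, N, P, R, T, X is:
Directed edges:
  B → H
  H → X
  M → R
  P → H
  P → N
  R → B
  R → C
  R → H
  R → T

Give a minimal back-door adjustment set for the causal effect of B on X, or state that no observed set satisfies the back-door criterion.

B→X: minimal back-door set {R}.

desc(B)\{B}={H,X}; candidates ⊆ {C,M,N,P,R,T}.
size 0: {}; under {} B still reaches {C,H,M,R,T,X} ∋ X.
{R}: B⊥X given {R} in G with B→· removed — back-door holds.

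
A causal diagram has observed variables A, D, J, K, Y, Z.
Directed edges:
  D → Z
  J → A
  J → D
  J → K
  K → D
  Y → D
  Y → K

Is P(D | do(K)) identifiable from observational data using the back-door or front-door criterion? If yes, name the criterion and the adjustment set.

P(D|do(K)): backdoor, adjust for {J, Y}.

desc(K)\{K}={D,Z}; candidates ⊆ {A,J,Y}.
size 0: {}; under {} K still reaches {A,D,J,Y,Z} ∋ D.
size 1: {A}, {J}, {Y}; under {A} K still reaches {D,J,Y,Z} ∋ D.
{J,Y}: K⊥D given {J,Y} in G with K→· removed — back-door holds.
P(D|do(K)) = Σ_{J,Y} P(D|K,J,Y)·P(J,Y).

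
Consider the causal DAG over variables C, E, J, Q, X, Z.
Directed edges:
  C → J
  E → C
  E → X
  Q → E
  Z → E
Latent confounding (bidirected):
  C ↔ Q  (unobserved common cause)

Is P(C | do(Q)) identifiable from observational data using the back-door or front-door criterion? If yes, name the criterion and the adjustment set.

P(C|do(Q)): frontdoor, adjust for {E}.

desc(Q)\{Q}={C,E,J,X}; candidates ⊆ {Z}.
Q↔C: latent back-door arc(s) into Q.
size 0: {}; under {} Q still reaches {C,J} ∋ C.
size 1: {Z}; under {Z} Q still reaches {C,J} ∋ C.
Q↔C cannot be blocked by any observed set — no back-door set.
{E}: (i) intercepts every directed Q→C path; (ii) no back-door Q→{E}; (iii) {Q} blocks every back-door {E}→C. Front-door holds.
P(C|do(Q)) = Σ_{E} P(E|Q) Σ_{Q'} P(C|E,Q')P(Q').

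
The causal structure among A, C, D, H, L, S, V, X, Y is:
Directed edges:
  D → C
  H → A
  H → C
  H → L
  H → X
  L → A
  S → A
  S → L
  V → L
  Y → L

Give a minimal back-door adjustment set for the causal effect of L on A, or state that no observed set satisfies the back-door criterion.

desc(L)\{L}={A}; candidates ⊆ {C,D,H,S,V,X,Y}.
size 0: {}; under {} L still reaches {A,C,H,S,V,X,Y} ∋ A.
size 1: {C}, {D}, {H} …(+4); under {C} L still reaches {A,D,H,S,V,X,Y} ∋ A.
{H,S}: L⊥A given {H,S} in G with L→· removed — back-door holds.

L→A: minimal back-door set {H, S}.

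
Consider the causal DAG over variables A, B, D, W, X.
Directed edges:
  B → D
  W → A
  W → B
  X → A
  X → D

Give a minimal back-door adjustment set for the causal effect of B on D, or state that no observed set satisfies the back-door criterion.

desc(B)\{B}={D}; candidates ⊆ {A,W,X}.
∅: B⊥D given ∅ in G with B→· removed — back-door holds.

B→D: minimal back-door set ∅.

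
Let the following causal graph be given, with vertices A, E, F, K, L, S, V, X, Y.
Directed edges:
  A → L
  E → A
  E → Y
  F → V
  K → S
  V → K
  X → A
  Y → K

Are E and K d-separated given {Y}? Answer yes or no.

Bayes-Ball from E | {Y} reaches {A,L}.
K ∉ reach(E|{Y}) ⇒ E ⊥ K | {Y}.

Yes — E ⊥ K | {Y}.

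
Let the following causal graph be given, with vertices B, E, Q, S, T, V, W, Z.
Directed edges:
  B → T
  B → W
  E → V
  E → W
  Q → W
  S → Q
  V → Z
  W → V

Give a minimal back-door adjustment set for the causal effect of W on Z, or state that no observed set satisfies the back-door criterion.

W→Z: minimal back-door set {E}.

desc(W)\{W}={V,Z}; candidates ⊆ {B,E,Q,S,T}.
size 0: {}; under {} W still reaches {B,E,Q,S,T,V,Z} ∋ Z.
{E}: W⊥Z given {E} in G with W→· removed — back-door holds.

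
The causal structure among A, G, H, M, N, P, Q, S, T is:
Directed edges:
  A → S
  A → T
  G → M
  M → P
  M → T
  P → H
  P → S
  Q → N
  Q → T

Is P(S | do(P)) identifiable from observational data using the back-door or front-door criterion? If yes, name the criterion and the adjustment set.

P(S|do(P)): backdoor, adjust for ∅.

desc(P)\{P}={H,S}; candidates ⊆ {A,G,M,N,Q,T}.
∅: P⊥S given ∅ in G with P→· removed — back-door holds.
P(S|do(P)) = P(S|P) — no adjustment needed.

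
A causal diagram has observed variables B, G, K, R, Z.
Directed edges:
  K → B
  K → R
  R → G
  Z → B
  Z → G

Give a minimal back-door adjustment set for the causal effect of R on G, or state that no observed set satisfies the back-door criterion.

desc(R)\{R}={G}; candidates ⊆ {B,K,Z}.
∅: R⊥G given ∅ in G with R→· removed — back-door holds.

R→G: minimal back-door set ∅.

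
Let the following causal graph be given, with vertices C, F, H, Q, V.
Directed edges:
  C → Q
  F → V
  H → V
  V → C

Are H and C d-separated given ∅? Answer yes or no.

No — H and C are d-connected given ∅.

Bayes-Ball from H | ∅ reaches {C,Q,V}.
C ∈ reach(H|∅) ⇒ H ⊥̸ C | ∅.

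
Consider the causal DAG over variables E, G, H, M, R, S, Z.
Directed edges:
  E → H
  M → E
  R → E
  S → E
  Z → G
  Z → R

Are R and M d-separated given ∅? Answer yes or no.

Bayes-Ball from R | ∅ reaches {E,G,H,Z}.
M ∉ reach(R|∅) ⇒ R ⊥ M | ∅.

Yes — R ⊥ M | ∅.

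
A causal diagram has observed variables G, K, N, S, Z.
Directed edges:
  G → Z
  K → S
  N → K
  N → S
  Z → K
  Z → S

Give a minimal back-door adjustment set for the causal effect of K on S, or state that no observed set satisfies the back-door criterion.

desc(K)\{K}={S}; candidates ⊆ {G,N,Z}.
size 0: {}; under {} K still reaches {G,N,S,Z} ∋ S.
size 1: {G}, {N}, {Z}; under {G} K still reaches {N,S,Z} ∋ S.
{N,Z}: K⊥S given {N,Z} in G with K→· removed — back-door holds.

K→S: minimal back-door set {N, Z}.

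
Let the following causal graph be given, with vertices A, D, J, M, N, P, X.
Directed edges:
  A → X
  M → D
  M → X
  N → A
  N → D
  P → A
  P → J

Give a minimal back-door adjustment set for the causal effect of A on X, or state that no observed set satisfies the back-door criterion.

A→X: minimal back-door set ∅.

desc(A)\{A}={X}; candidates ⊆ {D,J,M,N,P}.
∅: A⊥X given ∅ in G with A→· removed — back-door holds.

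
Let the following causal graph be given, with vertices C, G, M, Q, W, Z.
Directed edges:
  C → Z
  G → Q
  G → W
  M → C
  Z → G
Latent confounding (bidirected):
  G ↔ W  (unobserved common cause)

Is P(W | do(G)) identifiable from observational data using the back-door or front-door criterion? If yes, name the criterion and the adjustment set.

desc(G)\{G}={Q,W}; candidates ⊆ {C,M,Z}.
G↔W: latent back-door arc(s) into G.
size 0: {}; under {} G still reaches {C,M,W,Z} ∋ W.
size 1: {C}, {M}, {Z}; under {C} G still reaches {W,Z} ∋ W.
size 2: {C,M}, {C,Z}, {M,Z}; under {C,M} G still reaches {W,Z} ∋ W.
G↔W cannot be blocked by any observed set — no back-door set.
No mediator lies on a directed G→…→W path.
Neither criterion identifies P(W|do(G)) in this graph.

P(W|do(G)): not identifiable (no BD/FD set).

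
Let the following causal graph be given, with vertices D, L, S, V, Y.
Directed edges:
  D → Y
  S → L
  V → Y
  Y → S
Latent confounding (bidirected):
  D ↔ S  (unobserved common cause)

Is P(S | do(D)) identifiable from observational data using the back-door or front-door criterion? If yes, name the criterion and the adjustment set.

desc(D)\{D}={L,S,Y}; candidates ⊆ {V}.
D↔S: latent back-door arc(s) into D.
size 0: {}; under {} D still reaches {L,S} ∋ S.
size 1: {V}; under {V} D still reaches {L,S} ∋ S.
D↔S cannot be blocked by any observed set — no back-door set.
{Y}: (i) intercepts every directed D→S path; (ii) no back-door D→{Y}; (iii) {D} blocks every back-door {Y}→S. Front-door holds.
P(S|do(D)) = Σ_{Y} P(Y|D) Σ_{D'} P(S|Y,D')P(D').

P(S|do(D)): frontdoor, adjust for {Y}.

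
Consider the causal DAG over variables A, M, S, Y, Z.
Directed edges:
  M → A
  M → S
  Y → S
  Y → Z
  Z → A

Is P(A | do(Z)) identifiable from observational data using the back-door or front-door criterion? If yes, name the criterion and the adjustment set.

desc(Z)\{Z}={A}; candidates ⊆ {M,S,Y}.
∅: Z⊥A given ∅ in G with Z→· removed — back-door holds.
P(A|do(Z)) = P(A|Z) — no adjustment needed.

P(A|do(Z)): backdoor, adjust for ∅.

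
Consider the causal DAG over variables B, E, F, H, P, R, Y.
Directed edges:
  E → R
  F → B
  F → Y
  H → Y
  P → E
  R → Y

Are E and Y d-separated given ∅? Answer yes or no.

Bayes-Ball from E | ∅ reaches {P,R,Y}.
Y ∈ reach(E|∅) ⇒ E ⊥̸ Y | ∅.

No — E and Y are d-connected given ∅.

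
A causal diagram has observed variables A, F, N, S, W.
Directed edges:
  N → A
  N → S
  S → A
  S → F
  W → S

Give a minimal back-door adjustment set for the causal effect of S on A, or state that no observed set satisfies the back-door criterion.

desc(S)\{S}={A,F}; candidates ⊆ {N,W}.
size 0: {}; under {} S still reaches {A,N,W} ∋ A.
{N}: S⊥A given {N} in G with S→· removed — back-door holds.

S→A: minimal back-door set {N}.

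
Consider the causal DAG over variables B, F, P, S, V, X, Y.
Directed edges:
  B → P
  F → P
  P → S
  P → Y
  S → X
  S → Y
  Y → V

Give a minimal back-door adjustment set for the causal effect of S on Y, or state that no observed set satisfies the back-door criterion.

desc(S)\{S}={V,X,Y}; candidates ⊆ {B,F,P}.
size 0: {}; under {} S still reaches {B,F,P,V,Y} ∋ Y.
{P}: S⊥Y given {P} in G with S→· removed — back-door holds.

S→Y: minimal back-door set {P}.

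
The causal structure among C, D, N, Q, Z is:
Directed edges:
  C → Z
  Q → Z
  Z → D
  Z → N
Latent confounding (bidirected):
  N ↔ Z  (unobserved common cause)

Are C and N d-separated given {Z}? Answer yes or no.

Bayes-Ball from C | {Z} reaches {N,Q}.
N ∈ reach(C|{Z}) ⇒ C ⊥̸ N | {Z}.

No — C and N are d-connected given {Z}.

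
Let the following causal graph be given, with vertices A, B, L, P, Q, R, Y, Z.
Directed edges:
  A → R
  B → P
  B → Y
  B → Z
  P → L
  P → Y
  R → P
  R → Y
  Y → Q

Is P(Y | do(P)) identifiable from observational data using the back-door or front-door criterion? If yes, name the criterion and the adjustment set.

P(Y|do(P)): backdoor, adjust for {B, R}.

desc(P)\{P}={L,Q,Y}; candidates ⊆ {A,B,R,Z}.
size 0: {}; under {} P still reaches {A,B,Q,R,Y,Z} ∋ Y.
size 1: {A}, {B}, {R} …(+1); under {A} P still reaches {B,Q,R,Y,Z} ∋ Y.
{B,R}: P⊥Y given {B,R} in G with P→· removed — back-door holds.
P(Y|do(P)) = Σ_{B,R} P(Y|P,B,R)·P(B,R).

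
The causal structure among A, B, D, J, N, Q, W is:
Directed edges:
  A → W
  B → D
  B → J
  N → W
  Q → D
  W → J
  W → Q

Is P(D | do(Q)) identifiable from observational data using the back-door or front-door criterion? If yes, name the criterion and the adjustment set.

P(D|do(Q)): backdoor, adjust for ∅.

desc(Q)\{Q}={D}; candidates ⊆ {A,B,J,N,W}.
∅: Q⊥D given ∅ in G with Q→· removed — back-door holds.
P(D|do(Q)) = P(D|Q) — no adjustment needed.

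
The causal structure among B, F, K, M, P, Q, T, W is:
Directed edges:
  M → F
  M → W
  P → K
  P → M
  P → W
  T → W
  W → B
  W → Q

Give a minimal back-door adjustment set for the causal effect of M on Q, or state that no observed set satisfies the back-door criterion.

desc(M)\{M}={B,F,Q,W}; candidates ⊆ {K,P,T}.
size 0: {}; under {} M still reaches {B,K,P,Q,W} ∋ Q.
{P}: M⊥Q given {P} in G with M→· removed — back-door holds.

M→Q: minimal back-door set {P}.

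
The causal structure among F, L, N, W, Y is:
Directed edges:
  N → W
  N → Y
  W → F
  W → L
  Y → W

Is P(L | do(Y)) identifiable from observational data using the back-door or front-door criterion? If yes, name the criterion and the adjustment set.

desc(Y)\{Y}={F,L,W}; candidates ⊆ {N}.
size 0: {}; under {} Y still reaches {F,L,N,W} ∋ L.
{N}: Y⊥L given {N} in G with Y→· removed — back-door holds.
P(L|do(Y)) = Σ_{N} P(L|Y,N)·P(N).

P(L|do(Y)): backdoor, adjust for {N}.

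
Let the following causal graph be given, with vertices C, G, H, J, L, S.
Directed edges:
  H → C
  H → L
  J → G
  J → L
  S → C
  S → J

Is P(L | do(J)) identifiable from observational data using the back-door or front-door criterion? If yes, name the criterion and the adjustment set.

desc(J)\{J}={G,L}; candidates ⊆ {C,H,S}.
∅: J⊥L given ∅ in G with J→· removed — back-door holds.
P(L|do(J)) = P(L|J) — no adjustment needed.

P(L|do(J)): backdoor, adjust for ∅.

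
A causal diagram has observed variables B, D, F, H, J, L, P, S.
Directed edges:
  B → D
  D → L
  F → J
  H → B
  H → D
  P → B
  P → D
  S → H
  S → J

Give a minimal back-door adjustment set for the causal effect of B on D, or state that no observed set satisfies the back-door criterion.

B→D: minimal back-door set {H, P}.

desc(B)\{B}={D,L}; candidates ⊆ {F,H,J,P,S}.
size 0: {}; under {} B still reaches {D,H,J,L,P,S} ∋ D.
size 1: {F}, {H}, {J} …(+2); under {F} B still reaches {D,H,J,L,P,S} ∋ D.
{H,P}: B⊥D given {H,P} in G with B→· removed — back-door holds.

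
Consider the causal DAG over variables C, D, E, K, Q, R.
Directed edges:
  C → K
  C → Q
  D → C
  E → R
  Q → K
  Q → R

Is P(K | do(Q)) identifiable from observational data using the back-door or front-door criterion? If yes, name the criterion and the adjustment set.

desc(Q)\{Q}={K,R}; candidates ⊆ {C,D,E}.
size 0: {}; under {} Q still reaches {C,D,K} ∋ K.
{C}: Q⊥K given {C} in G with Q→· removed — back-door holds.
P(K|do(Q)) = Σ_{C} P(K|Q,C)·P(C).

P(K|do(Q)): backdoor, adjust for {C}.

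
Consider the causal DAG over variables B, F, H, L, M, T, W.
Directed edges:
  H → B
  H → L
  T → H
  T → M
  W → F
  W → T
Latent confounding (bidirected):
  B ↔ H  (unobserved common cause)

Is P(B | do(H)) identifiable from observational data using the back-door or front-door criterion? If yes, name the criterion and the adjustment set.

desc(H)\{H}={B,L}; candidates ⊆ {F,M,T,W}.
H↔B: latent back-door arc(s) into H.
size 0: {}; under {} H still reaches {B,F,M,T,W} ∋ B.
size 1: {F}, {M}, {T} …(+1); under {F} H still reaches {B,M,T,W} ∋ B.
size 2: {F,M}, {F,T}, {F,W} …(+3); under {F,M} H still reaches {B,T,W} ∋ B.
H↔B cannot be blocked by any observed set — no back-door set.
No mediator lies on a directed H→…→B path.
Neither criterion identifies P(B|do(H)) in this graph.

P(B|do(H)): not identifiable (no BD/FD set).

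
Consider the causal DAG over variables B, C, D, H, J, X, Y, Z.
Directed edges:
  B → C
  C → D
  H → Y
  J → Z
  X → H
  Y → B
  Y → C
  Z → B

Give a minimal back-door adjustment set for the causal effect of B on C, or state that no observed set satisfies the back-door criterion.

desc(B)\{B}={C,D}; candidates ⊆ {H,J,X,Y,Z}.
size 0: {}; under {} B still reaches {C,D,H,J,X,Y,Z} ∋ C.
{Y}: B⊥C given {Y} in G with B→· removed — back-door holds.

B→C: minimal back-door set {Y}.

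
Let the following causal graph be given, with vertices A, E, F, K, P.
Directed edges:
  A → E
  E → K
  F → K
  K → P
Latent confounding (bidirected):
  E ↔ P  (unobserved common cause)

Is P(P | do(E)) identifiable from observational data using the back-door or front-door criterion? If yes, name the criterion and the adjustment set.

desc(E)\{E}={K,P}; candidates ⊆ {A,F}.
E↔P: latent back-door arc(s) into E.
size 0: {}; under {} E still reaches {A,P} ∋ P.
size 1: {A}, {F}; under {A} E still reaches {P} ∋ P.
size 2: {A,F}; under {A,F} E still reaches {P} ∋ P.
E↔P cannot be blocked by any observed set — no back-door set.
{K}: (i) intercepts every directed E→P path; (ii) no back-door E→{K}; (iii) {E} blocks every back-door {K}→P. Front-door holds.
P(P|do(E)) = Σ_{K} P(K|E) Σ_{E'} P(P|K,E')P(E').

P(P|do(E)): frontdoor, adjust for {K}.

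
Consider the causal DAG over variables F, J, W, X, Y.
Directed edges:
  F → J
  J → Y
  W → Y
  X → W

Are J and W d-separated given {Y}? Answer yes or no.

Bayes-Ball from J | {Y} reaches {F,W,X}.
W ∈ reach(J|{Y}) ⇒ J ⊥̸ W | {Y}.

No — J and W are d-connected given {Y}.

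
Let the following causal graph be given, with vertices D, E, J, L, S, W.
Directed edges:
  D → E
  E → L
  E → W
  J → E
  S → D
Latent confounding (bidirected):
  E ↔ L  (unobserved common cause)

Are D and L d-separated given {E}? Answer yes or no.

Bayes-Ball from D | {E} reaches {J,L,S}.
L ∈ reach(D|{E}) ⇒ D ⊥̸ L | {E}.

No — D and L are d-connected given {E}.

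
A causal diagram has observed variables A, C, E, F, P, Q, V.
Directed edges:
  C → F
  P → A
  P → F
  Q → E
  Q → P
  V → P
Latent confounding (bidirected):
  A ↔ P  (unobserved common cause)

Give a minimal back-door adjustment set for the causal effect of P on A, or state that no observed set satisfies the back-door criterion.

desc(P)\{P}={A,F}; candidates ⊆ {C,E,Q,V}.
P↔A: latent back-door arc(s) into P.
size 0: {}; under {} P still reaches {A,E,Q,V} ∋ A.
size 1: {C}, {E}, {Q} …(+1); under {C} P still reaches {A,E,Q,V} ∋ A.
size 2: {C,E}, {C,Q}, {C,V} …(+3); under {C,E} P still reaches {A,Q,V} ∋ A.
P↔A cannot be blocked by any observed set — no back-door set.

P→A: no observed back-door set.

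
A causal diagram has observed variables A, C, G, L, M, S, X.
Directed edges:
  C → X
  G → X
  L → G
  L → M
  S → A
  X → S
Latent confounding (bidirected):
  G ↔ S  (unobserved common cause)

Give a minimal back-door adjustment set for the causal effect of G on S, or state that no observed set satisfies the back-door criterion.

desc(G)\{G}={A,S,X}; candidates ⊆ {C,L,M}.
G↔S: latent back-door arc(s) into G.
size 0: {}; under {} G still reaches {A,L,M,S} ∋ S.
size 1: {C}, {L}, {M}; under {C} G still reaches {A,L,M,S} ∋ S.
size 2: {C,L}, {C,M}, {L,M}; under {C,L} G still reaches {A,S} ∋ S.
G↔S cannot be blocked by any observed set — no back-door set.

G→S: no observed back-door set.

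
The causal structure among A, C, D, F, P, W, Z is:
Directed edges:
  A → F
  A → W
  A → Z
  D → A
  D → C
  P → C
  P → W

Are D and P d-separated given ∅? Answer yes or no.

Yes — D ⊥ P | ∅.

Bayes-Ball from D | ∅ reaches {A,C,F,W,Z}.
P ∉ reach(D|∅) ⇒ D ⊥ P | ∅.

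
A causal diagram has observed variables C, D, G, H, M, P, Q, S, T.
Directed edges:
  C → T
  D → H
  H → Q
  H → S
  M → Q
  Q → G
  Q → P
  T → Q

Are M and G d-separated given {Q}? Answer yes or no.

Bayes-Ball from M | {Q} reaches {C,D,H,S,T}.
G ∉ reach(M|{Q}) ⇒ M ⊥ G | {Q}.

Yes — M ⊥ G | {Q}.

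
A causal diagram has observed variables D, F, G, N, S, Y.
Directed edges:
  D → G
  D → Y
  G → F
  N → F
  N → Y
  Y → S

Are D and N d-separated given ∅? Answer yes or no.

Yes — D ⊥ N | ∅.

Bayes-Ball from D | ∅ reaches {F,G,S,Y}.
N ∉ reach(D|∅) ⇒ D ⊥ N | ∅.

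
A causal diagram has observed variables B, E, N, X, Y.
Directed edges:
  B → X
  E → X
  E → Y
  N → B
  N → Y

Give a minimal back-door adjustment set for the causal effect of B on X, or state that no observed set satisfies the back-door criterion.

desc(B)\{B}={X}; candidates ⊆ {E,N,Y}.
∅: B⊥X given ∅ in G with B→· removed — back-door holds.

B→X: minimal back-door set ∅.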